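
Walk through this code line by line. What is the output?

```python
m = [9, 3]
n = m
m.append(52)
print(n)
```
[9, 3, 52]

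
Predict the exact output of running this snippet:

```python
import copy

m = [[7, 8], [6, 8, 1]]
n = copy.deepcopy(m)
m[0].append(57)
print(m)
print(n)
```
[[7, 8, 57], [6, 8, 1]]
[[7, 8], [6, 8, 1]]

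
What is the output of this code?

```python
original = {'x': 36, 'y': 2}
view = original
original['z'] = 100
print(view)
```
{'x': 36, 'y': 2, 'z': 100}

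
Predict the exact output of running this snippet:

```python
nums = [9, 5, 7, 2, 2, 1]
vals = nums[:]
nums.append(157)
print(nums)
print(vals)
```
[9, 5, 7, 2, 2, 1, 157]
[9, 5, 7, 2, 2, 1]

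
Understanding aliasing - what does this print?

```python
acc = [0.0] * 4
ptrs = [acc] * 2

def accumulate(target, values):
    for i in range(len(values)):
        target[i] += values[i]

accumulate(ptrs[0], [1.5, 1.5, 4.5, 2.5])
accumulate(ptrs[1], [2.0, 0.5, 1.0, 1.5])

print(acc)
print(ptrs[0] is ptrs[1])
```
[3.5, 2.0, 5.5, 4.0]
True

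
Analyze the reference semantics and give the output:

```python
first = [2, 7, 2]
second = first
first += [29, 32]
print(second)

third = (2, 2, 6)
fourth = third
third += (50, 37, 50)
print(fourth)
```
[2, 7, 2, 29, 32]
(2, 2, 6)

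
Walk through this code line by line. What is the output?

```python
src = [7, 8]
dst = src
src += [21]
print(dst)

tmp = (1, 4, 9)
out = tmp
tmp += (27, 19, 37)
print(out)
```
[7, 8, 21]
(1, 4, 9)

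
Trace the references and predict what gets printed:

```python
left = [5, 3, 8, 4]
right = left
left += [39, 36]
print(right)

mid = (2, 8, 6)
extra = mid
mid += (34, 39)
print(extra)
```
[5, 3, 8, 4, 39, 36]
(2, 8, 6)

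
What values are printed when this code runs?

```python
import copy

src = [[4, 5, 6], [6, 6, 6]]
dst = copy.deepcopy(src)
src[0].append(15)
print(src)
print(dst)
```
[[4, 5, 6, 15], [6, 6, 6]]
[[4, 5, 6], [6, 6, 6]]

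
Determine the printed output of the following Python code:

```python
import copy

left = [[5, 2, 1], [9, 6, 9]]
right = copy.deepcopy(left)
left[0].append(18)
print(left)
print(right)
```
[[5, 2, 1, 18], [9, 6, 9]]
[[5, 2, 1], [9, 6, 9]]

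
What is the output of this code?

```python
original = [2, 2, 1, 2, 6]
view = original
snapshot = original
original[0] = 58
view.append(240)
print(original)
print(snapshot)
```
[58, 2, 1, 2, 6, 240]
[58, 2, 1, 2, 6, 240]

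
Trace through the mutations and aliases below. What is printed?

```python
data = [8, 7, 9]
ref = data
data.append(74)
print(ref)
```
[8, 7, 9, 74]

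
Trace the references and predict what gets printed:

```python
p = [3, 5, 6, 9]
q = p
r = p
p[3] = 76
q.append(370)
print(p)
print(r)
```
[3, 5, 6, 76, 370]
[3, 5, 6, 76, 370]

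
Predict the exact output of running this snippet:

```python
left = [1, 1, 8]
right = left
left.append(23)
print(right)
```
[1, 1, 8, 23]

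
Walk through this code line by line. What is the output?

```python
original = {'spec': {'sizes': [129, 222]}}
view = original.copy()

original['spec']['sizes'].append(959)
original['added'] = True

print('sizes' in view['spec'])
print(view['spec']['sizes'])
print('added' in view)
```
True
[129, 222, 959]
False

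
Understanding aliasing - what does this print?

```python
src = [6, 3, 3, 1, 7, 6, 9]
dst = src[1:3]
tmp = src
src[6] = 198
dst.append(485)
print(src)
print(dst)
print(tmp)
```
[6, 3, 3, 1, 7, 6, 198]
[3, 3, 485]
[6, 3, 3, 1, 7, 6, 198]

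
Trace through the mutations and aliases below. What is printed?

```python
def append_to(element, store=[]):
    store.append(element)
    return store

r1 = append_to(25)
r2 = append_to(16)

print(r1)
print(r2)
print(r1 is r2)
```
[25, 16]
[25, 16]
True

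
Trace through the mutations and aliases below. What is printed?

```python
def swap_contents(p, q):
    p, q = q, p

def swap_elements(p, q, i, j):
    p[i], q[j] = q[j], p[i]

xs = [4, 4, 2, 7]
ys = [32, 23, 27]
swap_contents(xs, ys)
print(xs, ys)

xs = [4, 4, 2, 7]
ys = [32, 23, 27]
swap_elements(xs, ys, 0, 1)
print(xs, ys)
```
[4, 4, 2, 7] [32, 23, 27]
[23, 4, 2, 7] [32, 4, 27]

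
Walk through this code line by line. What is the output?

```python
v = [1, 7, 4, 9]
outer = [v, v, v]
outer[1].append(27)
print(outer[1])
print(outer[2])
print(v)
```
[1, 7, 4, 9, 27]
[1, 7, 4, 9, 27]
[1, 7, 4, 9, 27]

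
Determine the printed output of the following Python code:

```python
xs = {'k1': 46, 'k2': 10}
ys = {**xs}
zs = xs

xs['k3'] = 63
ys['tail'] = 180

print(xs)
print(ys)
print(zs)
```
{'k1': 46, 'k2': 10, 'k3': 63}
{'k1': 46, 'k2': 10, 'tail': 180}
{'k1': 46, 'k2': 10, 'k3': 63}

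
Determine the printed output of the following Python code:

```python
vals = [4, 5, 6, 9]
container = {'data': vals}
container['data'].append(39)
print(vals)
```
[4, 5, 6, 9, 39]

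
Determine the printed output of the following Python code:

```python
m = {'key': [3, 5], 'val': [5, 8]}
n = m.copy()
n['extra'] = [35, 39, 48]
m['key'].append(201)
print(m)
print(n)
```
{'key': [3, 5, 201], 'val': [5, 8]}
{'key': [3, 5, 201], 'val': [5, 8], 'extra': [35, 39, 48]}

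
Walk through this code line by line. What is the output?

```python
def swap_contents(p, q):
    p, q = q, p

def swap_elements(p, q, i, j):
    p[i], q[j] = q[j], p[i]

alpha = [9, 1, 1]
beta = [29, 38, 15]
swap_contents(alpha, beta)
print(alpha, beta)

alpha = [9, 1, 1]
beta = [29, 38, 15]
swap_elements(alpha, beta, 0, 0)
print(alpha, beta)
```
[9, 1, 1] [29, 38, 15]
[29, 1, 1] [9, 38, 15]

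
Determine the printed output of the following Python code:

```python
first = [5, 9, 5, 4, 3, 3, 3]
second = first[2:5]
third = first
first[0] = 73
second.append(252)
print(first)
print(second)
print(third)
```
[73, 9, 5, 4, 3, 3, 3]
[5, 4, 3, 252]
[73, 9, 5, 4, 3, 3, 3]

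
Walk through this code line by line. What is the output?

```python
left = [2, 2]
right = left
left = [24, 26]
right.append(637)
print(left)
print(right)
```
[24, 26]
[2, 2, 637]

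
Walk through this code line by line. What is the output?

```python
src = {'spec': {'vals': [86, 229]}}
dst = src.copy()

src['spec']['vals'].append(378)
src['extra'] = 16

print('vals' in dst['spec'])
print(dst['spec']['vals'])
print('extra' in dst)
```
True
[86, 229, 378]
False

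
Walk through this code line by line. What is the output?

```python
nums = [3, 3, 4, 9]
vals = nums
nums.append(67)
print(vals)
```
[3, 3, 4, 9, 67]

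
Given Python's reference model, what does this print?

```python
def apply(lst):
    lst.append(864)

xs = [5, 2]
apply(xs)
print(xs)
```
[5, 2, 864]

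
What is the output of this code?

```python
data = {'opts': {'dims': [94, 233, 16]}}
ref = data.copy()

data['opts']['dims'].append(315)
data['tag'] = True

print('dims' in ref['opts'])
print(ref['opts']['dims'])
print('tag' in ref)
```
True
[94, 233, 16, 315]
False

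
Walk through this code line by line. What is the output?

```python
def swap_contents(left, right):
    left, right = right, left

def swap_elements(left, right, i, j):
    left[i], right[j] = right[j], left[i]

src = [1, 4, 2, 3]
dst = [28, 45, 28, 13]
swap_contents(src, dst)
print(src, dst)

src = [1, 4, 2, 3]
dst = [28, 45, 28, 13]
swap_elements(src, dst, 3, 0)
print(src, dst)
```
[1, 4, 2, 3] [28, 45, 28, 13]
[1, 4, 2, 28] [3, 45, 28, 13]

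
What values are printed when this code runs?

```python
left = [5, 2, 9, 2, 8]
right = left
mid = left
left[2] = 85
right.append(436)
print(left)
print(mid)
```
[5, 2, 85, 2, 8, 436]
[5, 2, 85, 2, 8, 436]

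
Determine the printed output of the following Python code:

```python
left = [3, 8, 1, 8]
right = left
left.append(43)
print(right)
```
[3, 8, 1, 8, 43]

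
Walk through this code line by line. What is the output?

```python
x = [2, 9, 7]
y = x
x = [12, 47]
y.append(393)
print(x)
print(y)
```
[12, 47]
[2, 9, 7, 393]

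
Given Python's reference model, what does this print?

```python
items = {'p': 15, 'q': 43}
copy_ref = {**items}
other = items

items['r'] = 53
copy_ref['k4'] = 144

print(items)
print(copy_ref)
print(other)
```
{'p': 15, 'q': 43, 'r': 53}
{'p': 15, 'q': 43, 'k4': 144}
{'p': 15, 'q': 43, 'r': 53}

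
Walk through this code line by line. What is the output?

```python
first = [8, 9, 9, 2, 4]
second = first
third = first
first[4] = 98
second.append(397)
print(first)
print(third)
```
[8, 9, 9, 2, 98, 397]
[8, 9, 9, 2, 98, 397]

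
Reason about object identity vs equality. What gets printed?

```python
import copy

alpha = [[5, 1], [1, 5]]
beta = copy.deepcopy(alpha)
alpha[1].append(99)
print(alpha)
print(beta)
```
[[5, 1], [1, 5, 99]]
[[5, 1], [1, 5]]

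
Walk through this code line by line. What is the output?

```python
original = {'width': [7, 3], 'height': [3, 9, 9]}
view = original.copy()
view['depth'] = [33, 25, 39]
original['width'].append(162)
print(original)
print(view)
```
{'width': [7, 3, 162], 'height': [3, 9, 9]}
{'width': [7, 3, 162], 'height': [3, 9, 9], 'depth': [33, 25, 39]}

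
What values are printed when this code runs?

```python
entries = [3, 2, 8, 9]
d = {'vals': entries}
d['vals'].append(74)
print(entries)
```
[3, 2, 8, 9, 74]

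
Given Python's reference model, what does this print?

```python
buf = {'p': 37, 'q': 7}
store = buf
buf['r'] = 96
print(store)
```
{'p': 37, 'q': 7, 'r': 96}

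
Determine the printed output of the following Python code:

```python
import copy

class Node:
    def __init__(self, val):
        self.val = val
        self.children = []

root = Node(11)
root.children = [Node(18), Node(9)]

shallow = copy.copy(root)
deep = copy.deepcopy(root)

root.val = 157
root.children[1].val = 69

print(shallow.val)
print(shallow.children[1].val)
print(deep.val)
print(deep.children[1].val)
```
11
69
11
9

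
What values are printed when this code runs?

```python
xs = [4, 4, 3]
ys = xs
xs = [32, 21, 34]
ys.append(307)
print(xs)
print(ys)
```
[32, 21, 34]
[4, 4, 3, 307]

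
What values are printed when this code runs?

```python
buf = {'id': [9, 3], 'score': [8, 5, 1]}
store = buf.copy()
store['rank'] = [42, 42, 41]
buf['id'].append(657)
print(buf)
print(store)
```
{'id': [9, 3, 657], 'score': [8, 5, 1]}
{'id': [9, 3, 657], 'score': [8, 5, 1], 'rank': [42, 42, 41]}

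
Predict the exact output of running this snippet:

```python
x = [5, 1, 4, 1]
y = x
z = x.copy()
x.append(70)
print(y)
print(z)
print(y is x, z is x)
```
[5, 1, 4, 1, 70]
[5, 1, 4, 1]
True False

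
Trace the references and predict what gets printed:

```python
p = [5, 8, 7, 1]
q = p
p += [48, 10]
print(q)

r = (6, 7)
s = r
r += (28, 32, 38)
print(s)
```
[5, 8, 7, 1, 48, 10]
(6, 7)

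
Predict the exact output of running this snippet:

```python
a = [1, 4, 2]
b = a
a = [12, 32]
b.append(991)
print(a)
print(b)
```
[12, 32]
[1, 4, 2, 991]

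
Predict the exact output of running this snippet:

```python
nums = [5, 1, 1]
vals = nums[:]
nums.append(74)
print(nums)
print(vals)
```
[5, 1, 1, 74]
[5, 1, 1]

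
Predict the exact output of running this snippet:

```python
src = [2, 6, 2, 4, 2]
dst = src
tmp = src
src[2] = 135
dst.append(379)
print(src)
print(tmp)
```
[2, 6, 135, 4, 2, 379]
[2, 6, 135, 4, 2, 379]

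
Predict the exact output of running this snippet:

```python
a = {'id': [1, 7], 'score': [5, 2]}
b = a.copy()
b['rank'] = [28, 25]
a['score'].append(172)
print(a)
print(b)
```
{'id': [1, 7], 'score': [5, 2, 172]}
{'id': [1, 7], 'score': [5, 2, 172], 'rank': [28, 25]}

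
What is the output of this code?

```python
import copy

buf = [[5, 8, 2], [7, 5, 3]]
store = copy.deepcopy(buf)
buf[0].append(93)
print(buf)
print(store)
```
[[5, 8, 2, 93], [7, 5, 3]]
[[5, 8, 2], [7, 5, 3]]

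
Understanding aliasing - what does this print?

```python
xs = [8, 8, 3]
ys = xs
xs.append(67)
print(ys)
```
[8, 8, 3, 67]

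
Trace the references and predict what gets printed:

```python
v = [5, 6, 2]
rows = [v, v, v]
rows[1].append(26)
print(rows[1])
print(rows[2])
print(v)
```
[5, 6, 2, 26]
[5, 6, 2, 26]
[5, 6, 2, 26]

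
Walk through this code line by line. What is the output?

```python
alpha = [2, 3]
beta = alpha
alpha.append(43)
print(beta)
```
[2, 3, 43]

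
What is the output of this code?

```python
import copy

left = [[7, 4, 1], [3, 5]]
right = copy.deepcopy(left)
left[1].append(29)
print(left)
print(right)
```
[[7, 4, 1], [3, 5, 29]]
[[7, 4, 1], [3, 5]]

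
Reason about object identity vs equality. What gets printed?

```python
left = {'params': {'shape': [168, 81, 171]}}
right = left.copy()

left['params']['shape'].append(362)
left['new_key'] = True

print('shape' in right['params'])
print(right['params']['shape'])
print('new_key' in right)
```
True
[168, 81, 171, 362]
False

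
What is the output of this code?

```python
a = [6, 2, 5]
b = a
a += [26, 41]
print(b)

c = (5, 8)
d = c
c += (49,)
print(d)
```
[6, 2, 5, 26, 41]
(5, 8)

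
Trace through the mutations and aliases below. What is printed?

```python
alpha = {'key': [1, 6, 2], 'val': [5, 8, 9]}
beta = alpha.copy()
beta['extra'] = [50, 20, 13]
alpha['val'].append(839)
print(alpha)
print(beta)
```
{'key': [1, 6, 2], 'val': [5, 8, 9, 839]}
{'key': [1, 6, 2], 'val': [5, 8, 9, 839], 'extra': [50, 20, 13]}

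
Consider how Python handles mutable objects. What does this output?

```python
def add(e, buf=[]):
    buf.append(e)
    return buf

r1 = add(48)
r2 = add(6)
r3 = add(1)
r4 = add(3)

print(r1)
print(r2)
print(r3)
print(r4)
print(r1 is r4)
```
[48, 6, 1, 3]
[48, 6, 1, 3]
[48, 6, 1, 3]
[48, 6, 1, 3]
True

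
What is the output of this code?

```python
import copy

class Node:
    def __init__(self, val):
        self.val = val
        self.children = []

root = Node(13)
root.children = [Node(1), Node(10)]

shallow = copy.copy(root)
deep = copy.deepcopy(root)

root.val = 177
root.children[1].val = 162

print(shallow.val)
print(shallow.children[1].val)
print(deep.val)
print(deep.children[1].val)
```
13
162
13
10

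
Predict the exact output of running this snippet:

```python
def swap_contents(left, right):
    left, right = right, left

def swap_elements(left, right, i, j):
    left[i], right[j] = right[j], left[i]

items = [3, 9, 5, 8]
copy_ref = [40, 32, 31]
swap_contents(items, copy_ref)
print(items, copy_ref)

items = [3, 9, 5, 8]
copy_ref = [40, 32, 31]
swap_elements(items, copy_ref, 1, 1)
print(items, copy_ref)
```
[3, 9, 5, 8] [40, 32, 31]
[3, 32, 5, 8] [40, 9, 31]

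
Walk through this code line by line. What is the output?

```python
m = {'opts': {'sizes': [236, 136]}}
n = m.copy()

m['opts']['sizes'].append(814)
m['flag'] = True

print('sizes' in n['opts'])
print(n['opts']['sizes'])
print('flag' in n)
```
True
[236, 136, 814]
False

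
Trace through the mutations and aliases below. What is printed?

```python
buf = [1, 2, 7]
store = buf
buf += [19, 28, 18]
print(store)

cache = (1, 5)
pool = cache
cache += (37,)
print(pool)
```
[1, 2, 7, 19, 28, 18]
(1, 5)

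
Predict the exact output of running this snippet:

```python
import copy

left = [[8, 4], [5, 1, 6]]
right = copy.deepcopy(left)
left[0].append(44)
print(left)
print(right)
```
[[8, 4, 44], [5, 1, 6]]
[[8, 4], [5, 1, 6]]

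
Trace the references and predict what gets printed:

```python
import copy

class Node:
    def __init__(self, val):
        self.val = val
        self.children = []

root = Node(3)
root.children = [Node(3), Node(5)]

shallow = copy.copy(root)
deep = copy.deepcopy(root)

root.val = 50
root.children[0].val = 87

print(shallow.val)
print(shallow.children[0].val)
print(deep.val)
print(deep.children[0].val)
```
3
87
3
3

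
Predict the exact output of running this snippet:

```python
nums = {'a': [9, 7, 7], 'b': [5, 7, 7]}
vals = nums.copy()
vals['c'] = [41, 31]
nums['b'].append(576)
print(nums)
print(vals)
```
{'a': [9, 7, 7], 'b': [5, 7, 7, 576]}
{'a': [9, 7, 7], 'b': [5, 7, 7, 576], 'c': [41, 31]}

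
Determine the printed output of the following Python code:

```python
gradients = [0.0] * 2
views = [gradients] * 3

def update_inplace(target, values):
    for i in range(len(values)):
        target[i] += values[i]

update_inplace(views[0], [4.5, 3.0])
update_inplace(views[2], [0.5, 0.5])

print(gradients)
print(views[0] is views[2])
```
[5.0, 3.5]
True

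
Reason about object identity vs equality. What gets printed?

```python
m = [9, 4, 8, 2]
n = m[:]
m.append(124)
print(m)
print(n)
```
[9, 4, 8, 2, 124]
[9, 4, 8, 2]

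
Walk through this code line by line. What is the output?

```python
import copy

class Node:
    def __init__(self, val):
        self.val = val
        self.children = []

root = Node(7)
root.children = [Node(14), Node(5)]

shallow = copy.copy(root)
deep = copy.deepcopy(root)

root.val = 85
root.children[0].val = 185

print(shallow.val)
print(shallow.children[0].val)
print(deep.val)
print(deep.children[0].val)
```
7
185
7
14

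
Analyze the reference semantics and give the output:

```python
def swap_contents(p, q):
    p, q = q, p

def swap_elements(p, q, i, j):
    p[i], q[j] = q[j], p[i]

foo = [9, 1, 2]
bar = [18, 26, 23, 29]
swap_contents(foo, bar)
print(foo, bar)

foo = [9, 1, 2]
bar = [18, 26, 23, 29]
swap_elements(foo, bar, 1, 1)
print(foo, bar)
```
[9, 1, 2] [18, 26, 23, 29]
[9, 26, 2] [18, 1, 23, 29]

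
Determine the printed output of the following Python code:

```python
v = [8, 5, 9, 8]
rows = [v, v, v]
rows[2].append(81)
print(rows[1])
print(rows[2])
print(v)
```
[8, 5, 9, 8, 81]
[8, 5, 9, 8, 81]
[8, 5, 9, 8, 81]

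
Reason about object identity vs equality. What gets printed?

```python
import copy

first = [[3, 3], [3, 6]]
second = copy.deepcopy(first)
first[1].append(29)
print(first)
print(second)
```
[[3, 3], [3, 6, 29]]
[[3, 3], [3, 6]]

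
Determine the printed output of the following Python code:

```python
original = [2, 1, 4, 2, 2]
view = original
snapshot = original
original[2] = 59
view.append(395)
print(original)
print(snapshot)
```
[2, 1, 59, 2, 2, 395]
[2, 1, 59, 2, 2, 395]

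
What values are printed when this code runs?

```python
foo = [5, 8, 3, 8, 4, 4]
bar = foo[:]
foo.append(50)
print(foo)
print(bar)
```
[5, 8, 3, 8, 4, 4, 50]
[5, 8, 3, 8, 4, 4]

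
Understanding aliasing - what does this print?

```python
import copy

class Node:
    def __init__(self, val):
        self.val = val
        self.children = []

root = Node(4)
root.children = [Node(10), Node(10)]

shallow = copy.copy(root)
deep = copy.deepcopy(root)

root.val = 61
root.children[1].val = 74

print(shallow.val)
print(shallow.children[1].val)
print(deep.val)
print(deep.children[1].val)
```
4
74
4
10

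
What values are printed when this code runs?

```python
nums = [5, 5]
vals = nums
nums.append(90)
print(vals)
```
[5, 5, 90]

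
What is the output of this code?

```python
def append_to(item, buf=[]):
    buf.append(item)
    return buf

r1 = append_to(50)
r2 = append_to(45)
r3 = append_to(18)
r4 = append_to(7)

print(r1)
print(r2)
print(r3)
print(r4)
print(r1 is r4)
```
[50, 45, 18, 7]
[50, 45, 18, 7]
[50, 45, 18, 7]
[50, 45, 18, 7]
True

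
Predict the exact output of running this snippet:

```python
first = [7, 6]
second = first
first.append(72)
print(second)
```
[7, 6, 72]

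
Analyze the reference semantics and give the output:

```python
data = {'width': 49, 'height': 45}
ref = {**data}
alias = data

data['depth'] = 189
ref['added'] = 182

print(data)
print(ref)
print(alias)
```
{'width': 49, 'height': 45, 'depth': 189}
{'width': 49, 'height': 45, 'added': 182}
{'width': 49, 'height': 45, 'depth': 189}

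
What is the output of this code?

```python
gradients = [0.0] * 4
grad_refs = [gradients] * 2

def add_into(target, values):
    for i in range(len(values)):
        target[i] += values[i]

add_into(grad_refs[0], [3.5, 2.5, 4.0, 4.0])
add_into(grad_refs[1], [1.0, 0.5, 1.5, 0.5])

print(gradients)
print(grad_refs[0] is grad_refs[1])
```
[4.5, 3.0, 5.5, 4.5]
True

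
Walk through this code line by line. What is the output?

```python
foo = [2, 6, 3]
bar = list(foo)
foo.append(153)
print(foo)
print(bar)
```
[2, 6, 3, 153]
[2, 6, 3]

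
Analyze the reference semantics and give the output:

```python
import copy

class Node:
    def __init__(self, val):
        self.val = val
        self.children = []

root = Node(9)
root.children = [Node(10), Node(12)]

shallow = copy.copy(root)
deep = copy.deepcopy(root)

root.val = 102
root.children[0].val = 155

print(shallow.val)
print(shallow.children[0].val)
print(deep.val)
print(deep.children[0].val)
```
9
155
9
10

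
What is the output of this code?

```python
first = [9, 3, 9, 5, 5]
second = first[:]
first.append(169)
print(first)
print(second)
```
[9, 3, 9, 5, 5, 169]
[9, 3, 9, 5, 5]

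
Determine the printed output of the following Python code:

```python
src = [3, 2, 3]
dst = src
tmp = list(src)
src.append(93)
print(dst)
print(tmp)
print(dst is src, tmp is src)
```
[3, 2, 3, 93]
[3, 2, 3]
True False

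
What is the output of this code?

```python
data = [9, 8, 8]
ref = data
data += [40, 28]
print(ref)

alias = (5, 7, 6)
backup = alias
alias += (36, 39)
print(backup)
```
[9, 8, 8, 40, 28]
(5, 7, 6)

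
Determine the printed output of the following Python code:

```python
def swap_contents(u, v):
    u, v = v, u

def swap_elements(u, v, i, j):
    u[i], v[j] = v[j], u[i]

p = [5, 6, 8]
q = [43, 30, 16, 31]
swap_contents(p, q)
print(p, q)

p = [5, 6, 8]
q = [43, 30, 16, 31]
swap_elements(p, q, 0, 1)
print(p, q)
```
[5, 6, 8] [43, 30, 16, 31]
[30, 6, 8] [43, 5, 16, 31]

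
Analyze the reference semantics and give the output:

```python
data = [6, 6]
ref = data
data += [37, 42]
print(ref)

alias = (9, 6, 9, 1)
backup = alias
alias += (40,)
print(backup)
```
[6, 6, 37, 42]
(9, 6, 9, 1)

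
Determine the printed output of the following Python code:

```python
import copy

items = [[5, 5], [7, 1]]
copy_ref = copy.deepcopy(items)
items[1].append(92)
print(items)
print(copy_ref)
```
[[5, 5], [7, 1, 92]]
[[5, 5], [7, 1]]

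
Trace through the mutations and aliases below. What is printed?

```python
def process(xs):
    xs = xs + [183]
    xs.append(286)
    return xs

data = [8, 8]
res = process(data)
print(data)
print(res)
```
[8, 8]
[8, 8, 183, 286]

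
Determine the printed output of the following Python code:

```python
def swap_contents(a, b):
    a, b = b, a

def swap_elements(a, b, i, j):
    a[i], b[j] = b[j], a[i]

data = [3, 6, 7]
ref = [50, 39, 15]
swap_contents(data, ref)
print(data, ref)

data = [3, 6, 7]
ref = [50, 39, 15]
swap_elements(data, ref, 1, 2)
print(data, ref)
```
[3, 6, 7] [50, 39, 15]
[3, 15, 7] [50, 39, 6]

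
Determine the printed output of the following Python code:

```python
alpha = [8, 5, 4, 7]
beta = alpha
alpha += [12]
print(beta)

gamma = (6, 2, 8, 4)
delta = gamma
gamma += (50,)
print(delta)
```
[8, 5, 4, 7, 12]
(6, 2, 8, 4)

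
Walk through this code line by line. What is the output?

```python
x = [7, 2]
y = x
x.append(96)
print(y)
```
[7, 2, 96]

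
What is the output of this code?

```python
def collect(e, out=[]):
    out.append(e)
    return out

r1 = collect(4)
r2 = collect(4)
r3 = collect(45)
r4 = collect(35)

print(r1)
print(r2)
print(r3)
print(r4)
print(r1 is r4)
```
[4, 4, 45, 35]
[4, 4, 45, 35]
[4, 4, 45, 35]
[4, 4, 45, 35]
True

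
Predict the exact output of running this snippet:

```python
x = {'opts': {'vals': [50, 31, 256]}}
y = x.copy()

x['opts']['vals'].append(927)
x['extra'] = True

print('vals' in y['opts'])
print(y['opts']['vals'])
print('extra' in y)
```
True
[50, 31, 256, 927]
False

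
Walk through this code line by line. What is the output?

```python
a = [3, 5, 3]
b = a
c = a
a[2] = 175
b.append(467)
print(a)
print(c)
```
[3, 5, 175, 467]
[3, 5, 175, 467]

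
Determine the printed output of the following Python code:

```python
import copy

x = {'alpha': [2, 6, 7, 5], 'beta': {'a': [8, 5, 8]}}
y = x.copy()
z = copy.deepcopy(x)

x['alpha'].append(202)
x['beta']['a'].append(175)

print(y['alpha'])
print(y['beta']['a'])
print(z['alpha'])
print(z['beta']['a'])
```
[2, 6, 7, 5, 202]
[8, 5, 8, 175]
[2, 6, 7, 5]
[8, 5, 8]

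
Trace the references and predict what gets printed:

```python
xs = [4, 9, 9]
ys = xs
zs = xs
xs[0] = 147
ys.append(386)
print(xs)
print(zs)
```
[147, 9, 9, 386]
[147, 9, 9, 386]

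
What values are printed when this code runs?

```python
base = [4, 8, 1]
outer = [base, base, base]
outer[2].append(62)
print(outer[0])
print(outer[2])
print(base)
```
[4, 8, 1, 62]
[4, 8, 1, 62]
[4, 8, 1, 62]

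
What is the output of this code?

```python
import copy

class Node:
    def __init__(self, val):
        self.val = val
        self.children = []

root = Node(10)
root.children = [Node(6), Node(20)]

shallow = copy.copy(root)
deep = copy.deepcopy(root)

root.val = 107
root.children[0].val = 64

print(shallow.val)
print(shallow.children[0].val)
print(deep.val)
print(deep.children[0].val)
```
10
64
10
6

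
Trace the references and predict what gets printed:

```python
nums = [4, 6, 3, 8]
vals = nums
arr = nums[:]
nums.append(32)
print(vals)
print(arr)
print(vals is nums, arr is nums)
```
[4, 6, 3, 8, 32]
[4, 6, 3, 8]
True False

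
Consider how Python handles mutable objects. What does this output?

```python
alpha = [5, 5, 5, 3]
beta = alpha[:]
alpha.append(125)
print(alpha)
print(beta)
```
[5, 5, 5, 3, 125]
[5, 5, 5, 3]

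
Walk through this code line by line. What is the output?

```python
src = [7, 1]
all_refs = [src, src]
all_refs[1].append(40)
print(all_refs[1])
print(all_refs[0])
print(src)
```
[7, 1, 40]
[7, 1, 40]
[7, 1, 40]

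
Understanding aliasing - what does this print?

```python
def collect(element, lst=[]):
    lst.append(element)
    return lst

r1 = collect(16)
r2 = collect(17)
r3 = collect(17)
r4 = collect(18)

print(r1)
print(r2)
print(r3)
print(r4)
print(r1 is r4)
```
[16, 17, 17, 18]
[16, 17, 17, 18]
[16, 17, 17, 18]
[16, 17, 17, 18]
True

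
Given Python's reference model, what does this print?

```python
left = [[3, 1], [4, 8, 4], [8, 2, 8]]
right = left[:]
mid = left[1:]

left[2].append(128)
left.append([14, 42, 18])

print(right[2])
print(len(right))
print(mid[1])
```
[8, 2, 8, 128]
3
[8, 2, 8, 128]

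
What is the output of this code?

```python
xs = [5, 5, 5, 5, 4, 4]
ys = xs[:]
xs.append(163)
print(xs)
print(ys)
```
[5, 5, 5, 5, 4, 4, 163]
[5, 5, 5, 5, 4, 4]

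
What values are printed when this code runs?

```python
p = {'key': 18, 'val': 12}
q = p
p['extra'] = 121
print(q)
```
{'key': 18, 'val': 12, 'extra': 121}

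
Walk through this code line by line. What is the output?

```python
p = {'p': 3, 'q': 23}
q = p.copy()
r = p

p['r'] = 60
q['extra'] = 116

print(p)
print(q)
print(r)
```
{'p': 3, 'q': 23, 'r': 60}
{'p': 3, 'q': 23, 'extra': 116}
{'p': 3, 'q': 23, 'r': 60}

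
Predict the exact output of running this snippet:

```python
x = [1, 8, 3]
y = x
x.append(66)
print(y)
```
[1, 8, 3, 66]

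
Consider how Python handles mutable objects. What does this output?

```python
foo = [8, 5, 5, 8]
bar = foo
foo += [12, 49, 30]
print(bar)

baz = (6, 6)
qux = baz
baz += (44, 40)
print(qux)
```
[8, 5, 5, 8, 12, 49, 30]
(6, 6)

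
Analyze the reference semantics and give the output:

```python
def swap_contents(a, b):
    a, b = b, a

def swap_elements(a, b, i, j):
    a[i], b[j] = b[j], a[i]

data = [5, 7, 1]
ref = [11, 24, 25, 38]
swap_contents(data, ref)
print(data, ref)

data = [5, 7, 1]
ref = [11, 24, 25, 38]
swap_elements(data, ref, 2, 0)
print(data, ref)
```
[5, 7, 1] [11, 24, 25, 38]
[5, 7, 11] [1, 24, 25, 38]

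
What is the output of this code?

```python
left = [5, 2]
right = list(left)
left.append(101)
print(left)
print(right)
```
[5, 2, 101]
[5, 2]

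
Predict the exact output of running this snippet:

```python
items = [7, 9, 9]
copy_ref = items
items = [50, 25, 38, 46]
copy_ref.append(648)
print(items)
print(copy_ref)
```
[50, 25, 38, 46]
[7, 9, 9, 648]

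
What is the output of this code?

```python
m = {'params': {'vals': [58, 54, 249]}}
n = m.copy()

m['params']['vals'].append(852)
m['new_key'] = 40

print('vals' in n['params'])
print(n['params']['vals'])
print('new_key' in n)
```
True
[58, 54, 249, 852]
False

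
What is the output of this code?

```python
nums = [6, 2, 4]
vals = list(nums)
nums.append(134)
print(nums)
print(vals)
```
[6, 2, 4, 134]
[6, 2, 4]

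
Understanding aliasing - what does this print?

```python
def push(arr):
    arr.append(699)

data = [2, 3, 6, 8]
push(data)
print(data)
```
[2, 3, 6, 8, 699]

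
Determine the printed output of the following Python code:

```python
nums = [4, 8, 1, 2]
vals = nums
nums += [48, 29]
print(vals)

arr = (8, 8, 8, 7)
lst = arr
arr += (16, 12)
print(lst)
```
[4, 8, 1, 2, 48, 29]
(8, 8, 8, 7)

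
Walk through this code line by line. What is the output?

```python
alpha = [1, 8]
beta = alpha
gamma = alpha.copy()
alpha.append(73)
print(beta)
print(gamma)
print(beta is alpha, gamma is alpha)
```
[1, 8, 73]
[1, 8]
True False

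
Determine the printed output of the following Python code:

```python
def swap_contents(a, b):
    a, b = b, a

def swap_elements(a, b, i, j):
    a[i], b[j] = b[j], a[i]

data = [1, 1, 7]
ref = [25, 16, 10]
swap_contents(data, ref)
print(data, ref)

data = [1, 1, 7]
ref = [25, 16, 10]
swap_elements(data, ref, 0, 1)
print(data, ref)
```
[1, 1, 7] [25, 16, 10]
[16, 1, 7] [25, 1, 10]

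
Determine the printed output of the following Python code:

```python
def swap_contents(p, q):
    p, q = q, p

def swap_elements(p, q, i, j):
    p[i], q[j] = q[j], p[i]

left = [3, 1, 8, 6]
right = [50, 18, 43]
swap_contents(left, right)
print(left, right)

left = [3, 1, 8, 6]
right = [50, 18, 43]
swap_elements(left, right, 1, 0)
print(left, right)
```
[3, 1, 8, 6] [50, 18, 43]
[3, 50, 8, 6] [1, 18, 43]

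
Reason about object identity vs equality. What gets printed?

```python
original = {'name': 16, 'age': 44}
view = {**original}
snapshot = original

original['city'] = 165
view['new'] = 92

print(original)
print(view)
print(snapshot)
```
{'name': 16, 'age': 44, 'city': 165}
{'name': 16, 'age': 44, 'new': 92}
{'name': 16, 'age': 44, 'city': 165}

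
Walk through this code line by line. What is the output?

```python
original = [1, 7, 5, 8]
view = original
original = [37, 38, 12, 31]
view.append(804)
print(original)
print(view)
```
[37, 38, 12, 31]
[1, 7, 5, 8, 804]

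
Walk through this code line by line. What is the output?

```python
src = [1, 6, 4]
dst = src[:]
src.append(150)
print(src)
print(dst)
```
[1, 6, 4, 150]
[1, 6, 4]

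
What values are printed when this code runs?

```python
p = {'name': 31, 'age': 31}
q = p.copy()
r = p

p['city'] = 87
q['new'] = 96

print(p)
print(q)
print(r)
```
{'name': 31, 'age': 31, 'city': 87}
{'name': 31, 'age': 31, 'new': 96}
{'name': 31, 'age': 31, 'city': 87}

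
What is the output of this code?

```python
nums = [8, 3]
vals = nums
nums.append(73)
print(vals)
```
[8, 3, 73]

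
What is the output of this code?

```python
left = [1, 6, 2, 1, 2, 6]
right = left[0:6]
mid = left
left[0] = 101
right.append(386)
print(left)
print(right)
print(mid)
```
[101, 6, 2, 1, 2, 6]
[1, 6, 2, 1, 2, 6, 386]
[101, 6, 2, 1, 2, 6]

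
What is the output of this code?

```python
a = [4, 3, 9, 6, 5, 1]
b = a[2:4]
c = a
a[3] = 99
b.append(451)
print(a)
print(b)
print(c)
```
[4, 3, 9, 99, 5, 1]
[9, 6, 451]
[4, 3, 9, 99, 5, 1]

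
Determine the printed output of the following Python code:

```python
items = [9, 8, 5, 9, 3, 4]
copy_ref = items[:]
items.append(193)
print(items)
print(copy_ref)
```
[9, 8, 5, 9, 3, 4, 193]
[9, 8, 5, 9, 3, 4]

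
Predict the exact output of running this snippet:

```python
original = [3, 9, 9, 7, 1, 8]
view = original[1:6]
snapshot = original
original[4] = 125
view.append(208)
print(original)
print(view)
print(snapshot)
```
[3, 9, 9, 7, 125, 8]
[9, 9, 7, 1, 8, 208]
[3, 9, 9, 7, 125, 8]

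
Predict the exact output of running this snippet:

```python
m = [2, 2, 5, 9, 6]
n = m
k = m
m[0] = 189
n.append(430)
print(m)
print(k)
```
[189, 2, 5, 9, 6, 430]
[189, 2, 5, 9, 6, 430]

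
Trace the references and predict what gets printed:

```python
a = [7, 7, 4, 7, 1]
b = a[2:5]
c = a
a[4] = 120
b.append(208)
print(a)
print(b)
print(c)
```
[7, 7, 4, 7, 120]
[4, 7, 1, 208]
[7, 7, 4, 7, 120]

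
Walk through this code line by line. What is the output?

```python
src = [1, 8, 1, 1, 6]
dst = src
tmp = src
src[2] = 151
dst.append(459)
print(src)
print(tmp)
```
[1, 8, 151, 1, 6, 459]
[1, 8, 151, 1, 6, 459]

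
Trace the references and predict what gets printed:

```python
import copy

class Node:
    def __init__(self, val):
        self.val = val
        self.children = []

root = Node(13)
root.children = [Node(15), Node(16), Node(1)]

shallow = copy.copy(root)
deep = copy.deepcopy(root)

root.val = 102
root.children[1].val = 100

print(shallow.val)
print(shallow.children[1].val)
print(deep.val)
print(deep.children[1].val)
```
13
100
13
16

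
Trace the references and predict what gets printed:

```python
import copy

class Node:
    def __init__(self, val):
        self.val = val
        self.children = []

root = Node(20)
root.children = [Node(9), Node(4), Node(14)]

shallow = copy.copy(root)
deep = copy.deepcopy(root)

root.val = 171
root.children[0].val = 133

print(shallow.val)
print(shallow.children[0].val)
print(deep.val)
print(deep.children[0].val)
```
20
133
20
9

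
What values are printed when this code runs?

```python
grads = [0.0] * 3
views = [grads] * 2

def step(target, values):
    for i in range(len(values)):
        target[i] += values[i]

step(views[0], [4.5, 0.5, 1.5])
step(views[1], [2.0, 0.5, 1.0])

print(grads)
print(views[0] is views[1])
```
[6.5, 1.0, 2.5]
True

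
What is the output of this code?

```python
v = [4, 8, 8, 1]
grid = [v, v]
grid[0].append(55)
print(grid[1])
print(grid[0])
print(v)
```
[4, 8, 8, 1, 55]
[4, 8, 8, 1, 55]
[4, 8, 8, 1, 55]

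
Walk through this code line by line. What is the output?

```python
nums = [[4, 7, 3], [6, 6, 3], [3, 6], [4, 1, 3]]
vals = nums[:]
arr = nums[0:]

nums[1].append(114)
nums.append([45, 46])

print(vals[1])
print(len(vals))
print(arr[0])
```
[6, 6, 3, 114]
4
[4, 7, 3]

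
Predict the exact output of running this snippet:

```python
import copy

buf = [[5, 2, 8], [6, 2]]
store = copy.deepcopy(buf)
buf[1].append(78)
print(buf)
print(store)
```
[[5, 2, 8], [6, 2, 78]]
[[5, 2, 8], [6, 2]]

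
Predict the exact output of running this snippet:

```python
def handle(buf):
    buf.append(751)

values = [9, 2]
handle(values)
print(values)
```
[9, 2, 751]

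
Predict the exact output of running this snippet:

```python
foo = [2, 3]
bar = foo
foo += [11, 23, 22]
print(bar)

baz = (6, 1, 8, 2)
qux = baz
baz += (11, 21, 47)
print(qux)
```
[2, 3, 11, 23, 22]
(6, 1, 8, 2)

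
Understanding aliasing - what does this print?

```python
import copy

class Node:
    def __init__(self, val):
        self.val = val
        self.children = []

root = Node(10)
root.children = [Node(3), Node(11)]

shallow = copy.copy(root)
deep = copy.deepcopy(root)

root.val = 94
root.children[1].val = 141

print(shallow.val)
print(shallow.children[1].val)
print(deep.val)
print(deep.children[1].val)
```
10
141
10
11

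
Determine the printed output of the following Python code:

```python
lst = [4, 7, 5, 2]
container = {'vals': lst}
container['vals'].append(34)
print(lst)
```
[4, 7, 5, 2, 34]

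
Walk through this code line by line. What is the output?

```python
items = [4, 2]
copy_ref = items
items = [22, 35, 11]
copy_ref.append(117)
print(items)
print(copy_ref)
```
[22, 35, 11]
[4, 2, 117]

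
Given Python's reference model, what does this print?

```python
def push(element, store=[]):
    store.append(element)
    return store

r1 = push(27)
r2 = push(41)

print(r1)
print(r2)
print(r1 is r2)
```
[27, 41]
[27, 41]
True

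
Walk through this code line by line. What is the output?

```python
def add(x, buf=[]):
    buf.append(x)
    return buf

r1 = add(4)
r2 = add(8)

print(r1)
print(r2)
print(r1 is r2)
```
[4, 8]
[4, 8]
True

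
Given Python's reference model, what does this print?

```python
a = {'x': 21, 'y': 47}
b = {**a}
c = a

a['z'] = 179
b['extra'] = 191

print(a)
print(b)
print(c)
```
{'x': 21, 'y': 47, 'z': 179}
{'x': 21, 'y': 47, 'extra': 191}
{'x': 21, 'y': 47, 'z': 179}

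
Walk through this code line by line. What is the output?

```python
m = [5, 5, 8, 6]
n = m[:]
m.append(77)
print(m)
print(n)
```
[5, 5, 8, 6, 77]
[5, 5, 8, 6]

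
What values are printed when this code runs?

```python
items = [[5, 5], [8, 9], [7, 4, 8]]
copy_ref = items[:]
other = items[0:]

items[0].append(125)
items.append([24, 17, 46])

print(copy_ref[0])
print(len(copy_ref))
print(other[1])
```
[5, 5, 125]
3
[8, 9]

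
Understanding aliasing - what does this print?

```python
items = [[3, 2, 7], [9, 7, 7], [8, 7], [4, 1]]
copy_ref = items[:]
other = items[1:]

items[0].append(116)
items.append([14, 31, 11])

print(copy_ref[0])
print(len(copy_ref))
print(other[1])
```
[3, 2, 7, 116]
4
[8, 7]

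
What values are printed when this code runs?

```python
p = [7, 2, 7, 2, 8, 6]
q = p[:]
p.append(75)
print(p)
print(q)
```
[7, 2, 7, 2, 8, 6, 75]
[7, 2, 7, 2, 8, 6]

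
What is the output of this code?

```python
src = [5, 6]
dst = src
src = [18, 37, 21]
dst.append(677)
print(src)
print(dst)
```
[18, 37, 21]
[5, 6, 677]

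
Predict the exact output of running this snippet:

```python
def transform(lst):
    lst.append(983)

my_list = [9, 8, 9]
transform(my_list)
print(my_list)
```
[9, 8, 9, 983]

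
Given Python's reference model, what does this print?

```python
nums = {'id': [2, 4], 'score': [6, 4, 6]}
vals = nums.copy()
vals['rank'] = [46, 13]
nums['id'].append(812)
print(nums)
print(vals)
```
{'id': [2, 4, 812], 'score': [6, 4, 6]}
{'id': [2, 4, 812], 'score': [6, 4, 6], 'rank': [46, 13]}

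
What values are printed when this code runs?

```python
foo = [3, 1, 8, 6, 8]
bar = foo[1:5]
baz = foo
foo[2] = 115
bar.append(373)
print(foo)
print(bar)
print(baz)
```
[3, 1, 115, 6, 8]
[1, 8, 6, 8, 373]
[3, 1, 115, 6, 8]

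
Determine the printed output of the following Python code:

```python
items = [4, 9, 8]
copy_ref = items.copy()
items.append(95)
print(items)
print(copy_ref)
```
[4, 9, 8, 95]
[4, 9, 8]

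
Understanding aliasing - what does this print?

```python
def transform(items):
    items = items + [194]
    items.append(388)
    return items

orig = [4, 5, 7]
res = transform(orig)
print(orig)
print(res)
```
[4, 5, 7]
[4, 5, 7, 194, 388]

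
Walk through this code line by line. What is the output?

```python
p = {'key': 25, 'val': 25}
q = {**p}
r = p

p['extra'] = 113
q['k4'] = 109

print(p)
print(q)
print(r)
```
{'key': 25, 'val': 25, 'extra': 113}
{'key': 25, 'val': 25, 'k4': 109}
{'key': 25, 'val': 25, 'extra': 113}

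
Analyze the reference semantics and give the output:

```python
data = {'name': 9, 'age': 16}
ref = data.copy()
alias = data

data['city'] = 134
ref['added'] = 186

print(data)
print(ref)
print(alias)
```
{'name': 9, 'age': 16, 'city': 134}
{'name': 9, 'age': 16, 'added': 186}
{'name': 9, 'age': 16, 'city': 134}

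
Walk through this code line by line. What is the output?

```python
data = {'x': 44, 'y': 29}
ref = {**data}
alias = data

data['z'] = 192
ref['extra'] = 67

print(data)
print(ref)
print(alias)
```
{'x': 44, 'y': 29, 'z': 192}
{'x': 44, 'y': 29, 'extra': 67}
{'x': 44, 'y': 29, 'z': 192}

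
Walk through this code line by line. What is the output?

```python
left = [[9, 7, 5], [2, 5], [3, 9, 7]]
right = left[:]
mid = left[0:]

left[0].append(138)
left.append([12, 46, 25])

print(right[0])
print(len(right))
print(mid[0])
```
[9, 7, 5, 138]
3
[9, 7, 5, 138]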